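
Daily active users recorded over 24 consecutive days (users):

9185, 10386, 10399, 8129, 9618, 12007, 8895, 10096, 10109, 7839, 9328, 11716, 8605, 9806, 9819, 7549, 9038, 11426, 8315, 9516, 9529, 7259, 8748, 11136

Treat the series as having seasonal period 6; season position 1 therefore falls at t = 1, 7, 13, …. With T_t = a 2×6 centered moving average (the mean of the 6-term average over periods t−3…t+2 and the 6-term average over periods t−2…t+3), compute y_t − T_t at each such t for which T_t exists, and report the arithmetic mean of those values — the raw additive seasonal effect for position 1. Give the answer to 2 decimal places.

Season position 1 occurs at t = 7, 13, 19 (where T_t is defined).
t=7: T_7 = 9784.8333; y_7 − T_7 = 8895 − 9784.8333 = -889.8333
t=13: T_13 = 9494.6667; y_13 − T_13 = 8605 − 9494.6667 = -889.6667
t=19: T_19 = 9204.6667; y_19 − T_19 = 8315 − 9204.6667 = -889.6667
Mean deviation: (-889.8333 + -889.6667 + -889.6667) / 3 = -889.72

-889.72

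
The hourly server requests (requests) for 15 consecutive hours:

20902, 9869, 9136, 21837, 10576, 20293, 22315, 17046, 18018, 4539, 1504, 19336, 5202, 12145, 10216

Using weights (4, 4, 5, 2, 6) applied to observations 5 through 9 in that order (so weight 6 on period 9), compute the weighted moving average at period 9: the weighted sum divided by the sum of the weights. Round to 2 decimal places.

Weighted sum: 4·10576 + 4·20293 + 5·22315 + 2·17046 + 6·18018 = 42304 + 81172 + 111575 + 34092 + 108108 = 377251
Weight total: 4 + 4 + 5 + 2 + 6 = 21
WMA = 377251 / 21 = 17964.33

17964.33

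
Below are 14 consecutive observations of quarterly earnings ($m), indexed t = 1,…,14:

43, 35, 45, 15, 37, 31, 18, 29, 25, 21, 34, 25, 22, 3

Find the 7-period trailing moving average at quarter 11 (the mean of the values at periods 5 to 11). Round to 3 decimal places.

Sum of periods 5–11: 37 + 31 + 18 + 29 + 25 + 21 + 34 = 195
Divide by 7: 195 / 7 = 27.857

27.857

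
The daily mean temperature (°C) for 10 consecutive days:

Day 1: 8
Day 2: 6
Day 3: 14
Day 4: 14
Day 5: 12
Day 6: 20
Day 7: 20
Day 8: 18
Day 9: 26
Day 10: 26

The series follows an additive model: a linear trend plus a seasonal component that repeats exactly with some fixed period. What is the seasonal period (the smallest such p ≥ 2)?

3

First differences y_{t+1} − y_t: -2, 8, 0, -2, 8, 0, -2, 8, …
The difference pattern repeats every 3 terms and not for any smaller step, so p = 3.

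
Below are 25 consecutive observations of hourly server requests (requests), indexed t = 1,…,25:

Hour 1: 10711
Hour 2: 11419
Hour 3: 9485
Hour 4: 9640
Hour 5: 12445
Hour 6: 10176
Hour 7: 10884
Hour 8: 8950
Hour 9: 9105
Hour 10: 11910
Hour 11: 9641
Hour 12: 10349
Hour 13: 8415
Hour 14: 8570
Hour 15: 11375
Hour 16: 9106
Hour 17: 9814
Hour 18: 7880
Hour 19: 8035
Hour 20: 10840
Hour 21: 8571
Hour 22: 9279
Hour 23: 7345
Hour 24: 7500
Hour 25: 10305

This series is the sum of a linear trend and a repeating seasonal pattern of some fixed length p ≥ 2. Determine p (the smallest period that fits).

First differences y_{t+1} − y_t: 708, -1934, 155, 2805, -2269, 708, -1934, 155, 2805, -2269, 708, -1934, …
The difference pattern repeats every 5 terms and not for any smaller step, so p = 5.

5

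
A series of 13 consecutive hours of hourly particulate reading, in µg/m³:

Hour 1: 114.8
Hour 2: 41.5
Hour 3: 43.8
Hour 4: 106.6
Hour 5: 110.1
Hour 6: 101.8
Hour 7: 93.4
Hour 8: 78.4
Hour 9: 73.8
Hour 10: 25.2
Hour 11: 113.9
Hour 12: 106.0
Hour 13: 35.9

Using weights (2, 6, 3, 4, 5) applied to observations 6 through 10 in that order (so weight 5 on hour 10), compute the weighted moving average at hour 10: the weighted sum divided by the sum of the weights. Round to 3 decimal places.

71.020

Weighted sum: 2·101.8 + 6·93.4 + 3·78.4 + 4·73.8 + 5·25.2 = 203.6 + 560.4 + 235.2 + 295.2 + 126.0 = 1420.4
Weight total: 2 + 6 + 3 + 4 + 5 = 20
WMA = 1420.4 / 20 = 71.020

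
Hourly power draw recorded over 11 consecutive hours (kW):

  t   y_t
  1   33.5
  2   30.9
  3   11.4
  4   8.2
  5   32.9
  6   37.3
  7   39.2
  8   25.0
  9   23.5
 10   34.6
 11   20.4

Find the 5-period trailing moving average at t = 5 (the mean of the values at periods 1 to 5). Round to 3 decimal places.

23.380

Sum of periods 1–5: 33.5 + 30.9 + 11.4 + 8.2 + 32.9 = 116.9
Divide by 5: 116.9 / 5 = 23.380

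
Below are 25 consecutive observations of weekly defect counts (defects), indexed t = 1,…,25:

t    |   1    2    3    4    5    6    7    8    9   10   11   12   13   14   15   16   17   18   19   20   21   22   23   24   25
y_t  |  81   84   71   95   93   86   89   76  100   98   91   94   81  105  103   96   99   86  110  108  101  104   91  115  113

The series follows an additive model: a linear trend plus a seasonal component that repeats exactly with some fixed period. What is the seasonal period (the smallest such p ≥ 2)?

5

First differences y_{t+1} − y_t: 3, -13, 24, -2, -7, 3, -13, 24, -2, -7, 3, -13, …
The difference pattern repeats every 5 terms and not for any smaller step, so p = 5.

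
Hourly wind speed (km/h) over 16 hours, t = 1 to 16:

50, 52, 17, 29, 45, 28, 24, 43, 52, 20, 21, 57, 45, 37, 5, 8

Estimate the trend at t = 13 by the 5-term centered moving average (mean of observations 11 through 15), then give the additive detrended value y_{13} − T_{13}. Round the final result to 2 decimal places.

12.00

Trend T_13 = (21 + 57 + 45 + 37 + 5) / 5 = 165/5 = 33.0000
Detrended value: 45 − 33.0000 = 12.00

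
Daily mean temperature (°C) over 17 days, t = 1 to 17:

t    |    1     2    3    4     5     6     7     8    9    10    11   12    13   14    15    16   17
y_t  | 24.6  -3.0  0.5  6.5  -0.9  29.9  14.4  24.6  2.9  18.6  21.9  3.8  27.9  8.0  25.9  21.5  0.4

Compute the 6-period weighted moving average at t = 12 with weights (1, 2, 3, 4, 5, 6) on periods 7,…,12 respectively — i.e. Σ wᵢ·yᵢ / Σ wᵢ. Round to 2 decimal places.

13.29

Weighted sum: 1·14.4 + 2·24.6 + 3·2.9 + 4·18.6 + 5·21.9 + 6·3.8 = 14.4 + 49.2 + 8.7 + 74.4 + 109.5 + 22.8 = 279.0
Weight total: 1 + 2 + 3 + 4 + 5 + 6 = 21
WMA = 279.0 / 21 = 13.29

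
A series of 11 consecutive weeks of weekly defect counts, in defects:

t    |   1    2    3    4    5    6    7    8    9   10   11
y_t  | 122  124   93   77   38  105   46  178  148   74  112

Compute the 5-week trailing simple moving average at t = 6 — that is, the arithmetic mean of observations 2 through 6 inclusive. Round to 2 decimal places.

87.40

Sum of periods 2–6: 124 + 93 + 77 + 38 + 105 = 437
Divide by 5: 437 / 5 = 87.40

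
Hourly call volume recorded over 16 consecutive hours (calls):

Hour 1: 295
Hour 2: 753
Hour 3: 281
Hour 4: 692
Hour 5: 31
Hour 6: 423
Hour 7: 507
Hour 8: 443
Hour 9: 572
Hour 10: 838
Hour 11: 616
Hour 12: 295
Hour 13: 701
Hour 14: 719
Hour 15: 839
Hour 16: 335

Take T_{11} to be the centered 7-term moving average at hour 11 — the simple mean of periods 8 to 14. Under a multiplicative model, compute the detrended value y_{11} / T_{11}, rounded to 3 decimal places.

1.031

Trend T_11 = (443 + 572 + 838 + 616 + 295 + 701 + 719) / 7 = 4184/7 = 597.71429
Ratio to trend: 616 / 597.71429 = 1.031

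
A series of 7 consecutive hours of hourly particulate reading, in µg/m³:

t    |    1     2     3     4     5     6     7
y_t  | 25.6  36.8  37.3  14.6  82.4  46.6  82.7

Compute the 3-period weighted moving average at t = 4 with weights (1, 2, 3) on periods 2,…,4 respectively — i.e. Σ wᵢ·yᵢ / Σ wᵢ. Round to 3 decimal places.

Weighted sum: 1·36.8 + 2·37.3 + 3·14.6 = 36.8 + 74.6 + 43.8 = 155.2
Weight total: 1 + 2 + 3 = 6
WMA = 155.2 / 6 = 25.867

25.867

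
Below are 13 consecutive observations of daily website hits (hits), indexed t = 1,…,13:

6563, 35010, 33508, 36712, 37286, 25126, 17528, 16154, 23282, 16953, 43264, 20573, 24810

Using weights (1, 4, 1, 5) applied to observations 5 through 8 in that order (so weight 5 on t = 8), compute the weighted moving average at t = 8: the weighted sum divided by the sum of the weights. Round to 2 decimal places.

Weighted sum: 1·37286 + 4·25126 + 1·17528 + 5·16154 = 37286 + 100504 + 17528 + 80770 = 236088
Weight total: 1 + 4 + 1 + 5 = 11
WMA = 236088 / 11 = 21462.55

21462.55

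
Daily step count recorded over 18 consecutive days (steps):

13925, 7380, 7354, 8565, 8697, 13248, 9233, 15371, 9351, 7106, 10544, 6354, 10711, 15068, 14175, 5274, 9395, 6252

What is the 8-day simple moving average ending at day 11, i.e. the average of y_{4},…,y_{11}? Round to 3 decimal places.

10264.375

Sum of periods 4–11: 8565 + 8697 + 13248 + 9233 + 15371 + 9351 + 7106 + 10544 = 82115
Divide by 8: 82115 / 8 = 10264.375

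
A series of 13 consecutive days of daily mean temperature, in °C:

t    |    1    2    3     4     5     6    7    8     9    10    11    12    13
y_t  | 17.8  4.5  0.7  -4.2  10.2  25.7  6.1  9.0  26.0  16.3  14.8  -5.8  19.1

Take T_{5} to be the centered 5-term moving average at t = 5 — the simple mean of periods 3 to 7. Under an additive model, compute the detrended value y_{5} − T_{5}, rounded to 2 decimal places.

Trend T_5 = (0.7 + (-4.2) + 10.2 + 25.7 + 6.1) / 5 = 38.5/5 = 7.7000
Detrended value: 10.2 − 7.7000 = 2.50

2.50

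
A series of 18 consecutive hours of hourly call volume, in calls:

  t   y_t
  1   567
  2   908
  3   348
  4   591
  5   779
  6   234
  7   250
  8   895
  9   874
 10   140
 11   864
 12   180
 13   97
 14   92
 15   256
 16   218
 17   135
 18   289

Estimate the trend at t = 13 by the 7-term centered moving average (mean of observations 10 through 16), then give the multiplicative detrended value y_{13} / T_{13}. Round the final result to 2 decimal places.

0.37

Trend T_13 = (140 + 864 + 180 + 97 + 92 + 256 + 218) / 7 = 1847/7 = 263.8571
Ratio to trend: 97 / 263.8571 = 0.37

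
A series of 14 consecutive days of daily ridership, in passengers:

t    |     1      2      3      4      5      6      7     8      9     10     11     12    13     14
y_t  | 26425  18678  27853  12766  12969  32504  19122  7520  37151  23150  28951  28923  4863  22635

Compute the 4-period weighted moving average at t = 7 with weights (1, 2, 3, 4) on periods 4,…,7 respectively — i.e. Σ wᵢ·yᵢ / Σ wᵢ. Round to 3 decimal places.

21270.400

Weighted sum: 1·12766 + 2·12969 + 3·32504 + 4·19122 = 12766 + 25938 + 97512 + 76488 = 212704
Weight total: 1 + 2 + 3 + 4 = 10
WMA = 212704 / 10 = 21270.400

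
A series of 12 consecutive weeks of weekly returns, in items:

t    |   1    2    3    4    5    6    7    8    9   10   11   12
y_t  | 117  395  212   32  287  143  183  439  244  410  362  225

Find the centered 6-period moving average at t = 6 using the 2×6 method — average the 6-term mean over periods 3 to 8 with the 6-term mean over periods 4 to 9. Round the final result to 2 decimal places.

218.67

Sum over 3–8: 212 + 32 + 287 + 143 + 183 + 439 = 1296
Sum over 4–9: 32 + 287 + 143 + 183 + 439 + 244 = 1328
CMA at t=6 = (1296 + 1328) / (2·6) = 2624 / 12 = 218.67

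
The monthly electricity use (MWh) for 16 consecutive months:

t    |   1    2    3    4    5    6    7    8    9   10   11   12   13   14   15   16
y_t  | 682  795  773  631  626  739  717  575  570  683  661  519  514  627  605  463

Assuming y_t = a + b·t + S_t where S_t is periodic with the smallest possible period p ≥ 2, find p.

4

First differences y_{t+1} − y_t: 113, -22, -142, -5, 113, -22, -142, -5, 113, -22, …
The difference pattern repeats every 4 terms and not for any smaller step, so p = 4.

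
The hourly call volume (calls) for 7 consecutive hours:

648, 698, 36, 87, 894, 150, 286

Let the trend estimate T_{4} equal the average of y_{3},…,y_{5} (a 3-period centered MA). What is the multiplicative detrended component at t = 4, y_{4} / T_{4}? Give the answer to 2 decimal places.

0.26

Trend T_4 = (36 + 87 + 894) / 3 = 1017/3 = 339.0000
Ratio to trend: 87 / 339.0000 = 0.26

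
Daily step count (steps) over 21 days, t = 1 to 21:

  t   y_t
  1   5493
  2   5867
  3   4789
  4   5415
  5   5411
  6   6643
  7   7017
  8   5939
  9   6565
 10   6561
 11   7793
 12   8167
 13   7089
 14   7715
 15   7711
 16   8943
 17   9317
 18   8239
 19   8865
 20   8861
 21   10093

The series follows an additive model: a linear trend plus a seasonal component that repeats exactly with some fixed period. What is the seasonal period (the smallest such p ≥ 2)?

5

First differences y_{t+1} − y_t: 374, -1078, 626, -4, 1232, 374, -1078, 626, -4, 1232, 374, -1078, …
The difference pattern repeats every 5 terms and not for any smaller step, so p = 5.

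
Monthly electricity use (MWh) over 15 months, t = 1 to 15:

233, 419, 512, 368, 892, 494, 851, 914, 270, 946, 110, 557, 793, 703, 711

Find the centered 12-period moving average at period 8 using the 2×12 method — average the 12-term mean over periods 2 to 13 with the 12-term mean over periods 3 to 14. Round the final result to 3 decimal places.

605.667

Sum over 2–13: 419 + 512 + 368 + 892 + 494 + 851 + 914 + 270 + 946 + 110 + 557 + 793 = 7126
Sum over 3–14: 512 + 368 + 892 + 494 + 851 + 914 + 270 + 946 + 110 + 557 + 793 + 703 = 7410
CMA at t=8 = (7126 + 7410) / (2·12) = 14536 / 24 = 605.667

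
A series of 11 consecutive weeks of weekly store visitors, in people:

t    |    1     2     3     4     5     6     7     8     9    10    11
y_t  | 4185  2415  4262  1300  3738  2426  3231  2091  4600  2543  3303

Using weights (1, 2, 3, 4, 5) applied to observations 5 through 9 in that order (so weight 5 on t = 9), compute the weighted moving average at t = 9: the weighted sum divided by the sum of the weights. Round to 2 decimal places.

3309.80

Weighted sum: 1·3738 + 2·2426 + 3·3231 + 4·2091 + 5·4600 = 3738 + 4852 + 9693 + 8364 + 23000 = 49647
Weight total: 1 + 2 + 3 + 4 + 5 = 15
WMA = 49647 / 15 = 3309.80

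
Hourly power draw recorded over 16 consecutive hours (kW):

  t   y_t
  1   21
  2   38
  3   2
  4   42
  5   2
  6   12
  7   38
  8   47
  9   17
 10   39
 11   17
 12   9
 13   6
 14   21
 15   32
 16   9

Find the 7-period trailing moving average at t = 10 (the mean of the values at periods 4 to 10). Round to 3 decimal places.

Sum of periods 4–10: 42 + 2 + 12 + 38 + 47 + 17 + 39 = 197
Divide by 7: 197 / 7 = 28.143

28.143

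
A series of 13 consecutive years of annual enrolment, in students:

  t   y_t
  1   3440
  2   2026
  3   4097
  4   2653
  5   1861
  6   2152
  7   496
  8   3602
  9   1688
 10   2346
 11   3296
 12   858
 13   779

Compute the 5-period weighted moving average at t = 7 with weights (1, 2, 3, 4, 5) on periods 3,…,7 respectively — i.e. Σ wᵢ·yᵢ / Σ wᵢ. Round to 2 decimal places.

1738.27

Weighted sum: 1·4097 + 2·2653 + 3·1861 + 4·2152 + 5·496 = 4097 + 5306 + 5583 + 8608 + 2480 = 26074
Weight total: 1 + 2 + 3 + 4 + 5 = 15
WMA = 26074 / 15 = 1738.27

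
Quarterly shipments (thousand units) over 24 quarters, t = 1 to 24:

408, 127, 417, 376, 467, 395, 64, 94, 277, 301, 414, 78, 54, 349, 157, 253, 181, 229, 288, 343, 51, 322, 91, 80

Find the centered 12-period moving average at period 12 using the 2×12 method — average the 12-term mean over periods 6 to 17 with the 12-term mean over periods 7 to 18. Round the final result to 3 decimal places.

211.167

Sum over 6–17: 395 + 64 + 94 + 277 + 301 + 414 + 78 + 54 + 349 + 157 + 253 + 181 = 2617
Sum over 7–18: 64 + 94 + 277 + 301 + 414 + 78 + 54 + 349 + 157 + 253 + 181 + 229 = 2451
CMA at t=12 = (2617 + 2451) / (2·12) = 5068 / 24 = 211.167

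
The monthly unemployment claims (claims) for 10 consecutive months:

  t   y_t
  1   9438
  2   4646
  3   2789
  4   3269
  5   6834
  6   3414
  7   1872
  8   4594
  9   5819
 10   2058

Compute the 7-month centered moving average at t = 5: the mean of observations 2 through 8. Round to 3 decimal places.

3916.857

Sum of periods 2–8: 4646 + 2789 + 3269 + 6834 + 3414 + 1872 + 4594 = 27418
Divide by 7: 27418 / 7 = 3916.857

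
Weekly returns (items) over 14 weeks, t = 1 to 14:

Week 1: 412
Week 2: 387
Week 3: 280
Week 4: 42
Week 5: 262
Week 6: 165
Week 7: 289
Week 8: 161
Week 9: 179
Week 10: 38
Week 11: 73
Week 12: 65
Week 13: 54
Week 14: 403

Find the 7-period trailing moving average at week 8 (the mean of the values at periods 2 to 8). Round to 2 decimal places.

Sum of periods 2–8: 387 + 280 + 42 + 262 + 165 + 289 + 161 = 1586
Divide by 7: 1586 / 7 = 226.57

226.57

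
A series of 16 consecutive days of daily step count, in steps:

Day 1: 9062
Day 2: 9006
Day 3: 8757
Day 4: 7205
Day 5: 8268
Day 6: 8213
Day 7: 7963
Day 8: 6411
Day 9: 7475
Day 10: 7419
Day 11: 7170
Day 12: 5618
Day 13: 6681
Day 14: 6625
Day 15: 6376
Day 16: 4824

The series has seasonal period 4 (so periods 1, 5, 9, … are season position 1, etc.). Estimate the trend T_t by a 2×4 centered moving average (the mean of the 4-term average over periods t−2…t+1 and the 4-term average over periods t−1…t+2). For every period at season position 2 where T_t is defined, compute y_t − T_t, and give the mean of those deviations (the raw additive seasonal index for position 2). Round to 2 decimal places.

Season position 2 occurs at t = 6, 10, 14 (where T_t is defined).
t=6: T_6 = 7813.0000; y_6 − T_6 = 8213 − 7813.0000 = 400.0000
t=10: T_10 = 7019.6250; y_10 − T_10 = 7419 − 7019.6250 = 399.3750
t=14: T_14 = 6225.7500; y_14 − T_14 = 6625 − 6225.7500 = 399.2500
Mean deviation: (400.0000 + 399.3750 + 399.2500) / 3 = 399.54

399.54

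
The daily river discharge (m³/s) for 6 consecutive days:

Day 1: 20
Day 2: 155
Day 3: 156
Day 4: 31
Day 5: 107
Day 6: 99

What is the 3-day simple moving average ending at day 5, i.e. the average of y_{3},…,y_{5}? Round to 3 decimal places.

Sum of periods 3–5: 156 + 31 + 107 = 294
Divide by 3: 294 / 3 = 98.000

98.000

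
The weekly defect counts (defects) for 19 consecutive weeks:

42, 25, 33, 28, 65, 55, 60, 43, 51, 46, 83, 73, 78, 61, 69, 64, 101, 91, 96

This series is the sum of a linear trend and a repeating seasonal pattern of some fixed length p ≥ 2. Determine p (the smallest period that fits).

First differences y_{t+1} − y_t: -17, 8, -5, 37, -10, 5, -17, 8, -5, 37, -10, 5, -17, 8, …
The difference pattern repeats every 6 terms and not for any smaller step, so p = 6.

6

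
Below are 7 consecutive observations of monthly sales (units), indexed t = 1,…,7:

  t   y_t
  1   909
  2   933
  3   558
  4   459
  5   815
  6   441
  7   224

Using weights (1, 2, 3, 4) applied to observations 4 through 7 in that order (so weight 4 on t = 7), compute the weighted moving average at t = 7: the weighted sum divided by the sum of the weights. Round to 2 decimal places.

430.80

Weighted sum: 1·459 + 2·815 + 3·441 + 4·224 = 459 + 1630 + 1323 + 896 = 4308
Weight total: 1 + 2 + 3 + 4 = 10
WMA = 4308 / 10 = 430.80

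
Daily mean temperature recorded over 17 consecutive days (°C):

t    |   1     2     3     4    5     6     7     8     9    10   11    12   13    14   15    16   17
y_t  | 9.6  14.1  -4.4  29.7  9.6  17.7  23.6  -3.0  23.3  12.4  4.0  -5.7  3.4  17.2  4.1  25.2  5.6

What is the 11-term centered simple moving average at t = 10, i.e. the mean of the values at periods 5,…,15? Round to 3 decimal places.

9.691

Sum of periods 5–15: 9.6 + 17.7 + 23.6 + (-3.0) + 23.3 + 12.4 + 4.0 + (-5.7) + 3.4 + 17.2 + 4.1 = 106.6
Divide by 11: 106.6 / 11 = 9.691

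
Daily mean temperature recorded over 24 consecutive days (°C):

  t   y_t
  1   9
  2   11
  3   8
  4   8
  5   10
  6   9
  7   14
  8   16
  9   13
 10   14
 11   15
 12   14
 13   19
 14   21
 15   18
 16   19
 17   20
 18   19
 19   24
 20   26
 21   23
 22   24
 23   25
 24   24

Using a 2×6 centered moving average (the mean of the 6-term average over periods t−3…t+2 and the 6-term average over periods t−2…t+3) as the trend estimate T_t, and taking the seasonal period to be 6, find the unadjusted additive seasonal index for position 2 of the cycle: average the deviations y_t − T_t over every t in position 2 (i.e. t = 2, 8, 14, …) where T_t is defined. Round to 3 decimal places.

2.917

Season position 2 occurs at t = 8, 14, 20 (where T_t is defined).
t=8: T_8 = 13.08333; y_8 − T_8 = 16 − 13.08333 = 2.91667
t=14: T_14 = 18.08333; y_14 − T_14 = 21 − 18.08333 = 2.91667
t=20: T_20 = 23.08333; y_20 − T_20 = 26 − 23.08333 = 2.91667
Mean deviation: (2.91667 + 2.91667 + 2.91667) / 3 = 2.917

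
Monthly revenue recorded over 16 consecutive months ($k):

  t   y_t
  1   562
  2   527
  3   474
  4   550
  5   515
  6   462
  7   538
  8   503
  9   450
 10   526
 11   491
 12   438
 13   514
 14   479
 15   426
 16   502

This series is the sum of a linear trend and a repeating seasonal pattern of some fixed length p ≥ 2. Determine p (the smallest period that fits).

3

First differences y_{t+1} − y_t: -35, -53, 76, -35, -53, 76, -35, -53, …
The difference pattern repeats every 3 terms and not for any smaller step, so p = 3.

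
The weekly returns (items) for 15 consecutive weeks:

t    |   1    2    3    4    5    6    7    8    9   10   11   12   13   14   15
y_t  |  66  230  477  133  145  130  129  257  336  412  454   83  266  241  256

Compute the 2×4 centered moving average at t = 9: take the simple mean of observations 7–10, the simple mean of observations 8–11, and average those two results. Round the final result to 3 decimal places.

Sum over 7–10: 129 + 257 + 336 + 412 = 1134
Sum over 8–11: 257 + 336 + 412 + 454 = 1459
CMA at t=9 = (1134 + 1459) / (2·4) = 2593 / 8 = 324.125

324.125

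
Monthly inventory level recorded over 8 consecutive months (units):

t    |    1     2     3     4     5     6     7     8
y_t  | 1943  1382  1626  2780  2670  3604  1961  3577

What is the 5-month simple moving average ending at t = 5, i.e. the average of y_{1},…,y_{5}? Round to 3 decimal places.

2080.200

Sum of periods 1–5: 1943 + 1382 + 1626 + 2780 + 2670 = 10401
Divide by 5: 10401 / 5 = 2080.200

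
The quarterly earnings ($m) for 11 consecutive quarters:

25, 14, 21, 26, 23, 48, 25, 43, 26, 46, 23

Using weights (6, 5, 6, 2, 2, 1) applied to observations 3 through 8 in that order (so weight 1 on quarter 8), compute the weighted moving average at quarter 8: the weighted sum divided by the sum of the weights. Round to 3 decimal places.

26.500

Weighted sum: 6·21 + 5·26 + 6·23 + 2·48 + 2·25 + 1·43 = 126 + 130 + 138 + 96 + 50 + 43 = 583
Weight total: 6 + 5 + 6 + 2 + 2 + 1 = 22
WMA = 583 / 22 = 26.500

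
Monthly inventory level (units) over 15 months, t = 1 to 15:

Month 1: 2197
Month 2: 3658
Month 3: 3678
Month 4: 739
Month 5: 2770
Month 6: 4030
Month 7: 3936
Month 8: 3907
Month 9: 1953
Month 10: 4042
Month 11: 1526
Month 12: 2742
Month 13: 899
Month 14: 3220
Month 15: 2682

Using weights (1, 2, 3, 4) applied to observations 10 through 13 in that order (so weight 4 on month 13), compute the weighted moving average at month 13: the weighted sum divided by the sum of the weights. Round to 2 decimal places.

1891.60

Weighted sum: 1·4042 + 2·1526 + 3·2742 + 4·899 = 4042 + 3052 + 8226 + 3596 = 18916
Weight total: 1 + 2 + 3 + 4 = 10
WMA = 18916 / 10 = 1891.60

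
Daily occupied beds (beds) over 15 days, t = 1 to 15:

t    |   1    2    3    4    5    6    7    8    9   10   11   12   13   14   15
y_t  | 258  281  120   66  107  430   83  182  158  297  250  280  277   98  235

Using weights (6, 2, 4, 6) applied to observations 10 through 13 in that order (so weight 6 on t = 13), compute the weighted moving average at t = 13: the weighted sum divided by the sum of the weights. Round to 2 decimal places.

Weighted sum: 6·297 + 2·250 + 4·280 + 6·277 = 1782 + 500 + 1120 + 1662 = 5064
Weight total: 6 + 2 + 4 + 6 = 18
WMA = 5064 / 18 = 281.33

281.33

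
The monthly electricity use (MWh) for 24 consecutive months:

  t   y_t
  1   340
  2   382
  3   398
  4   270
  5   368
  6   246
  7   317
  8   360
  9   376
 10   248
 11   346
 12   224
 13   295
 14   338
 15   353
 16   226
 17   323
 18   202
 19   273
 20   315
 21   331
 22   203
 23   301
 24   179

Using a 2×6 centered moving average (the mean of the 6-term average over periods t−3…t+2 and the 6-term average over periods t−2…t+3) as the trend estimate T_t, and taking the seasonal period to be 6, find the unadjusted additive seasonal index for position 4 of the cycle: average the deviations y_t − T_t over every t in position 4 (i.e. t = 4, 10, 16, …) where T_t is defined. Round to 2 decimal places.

Season position 4 occurs at t = 4, 10, 16 (where T_t is defined).
t=4: T_4 = 332.0833; y_4 − T_4 = 270 − 332.0833 = -62.0833
t=10: T_10 = 310.0000; y_10 − T_10 = 248 − 310.0000 = -62.0000
t=16: T_16 = 287.6667; y_16 − T_16 = 226 − 287.6667 = -61.6667
Mean deviation: (-62.0833 + -62.0000 + -61.6667) / 3 = -61.92

-61.92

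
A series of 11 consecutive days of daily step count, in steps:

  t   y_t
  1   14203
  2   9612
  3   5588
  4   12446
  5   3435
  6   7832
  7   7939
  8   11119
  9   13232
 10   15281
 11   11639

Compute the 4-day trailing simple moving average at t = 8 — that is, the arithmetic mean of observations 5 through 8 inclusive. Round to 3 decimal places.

Sum of periods 5–8: 3435 + 7832 + 7939 + 11119 = 30325
Divide by 4: 30325 / 4 = 7581.250

7581.250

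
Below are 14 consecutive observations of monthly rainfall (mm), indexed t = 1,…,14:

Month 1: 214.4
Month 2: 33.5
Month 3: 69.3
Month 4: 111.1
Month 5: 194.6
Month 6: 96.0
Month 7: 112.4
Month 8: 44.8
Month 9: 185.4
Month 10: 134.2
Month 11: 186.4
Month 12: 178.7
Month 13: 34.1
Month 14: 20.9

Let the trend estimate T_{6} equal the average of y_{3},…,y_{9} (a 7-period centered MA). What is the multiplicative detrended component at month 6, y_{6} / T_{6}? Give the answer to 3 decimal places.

0.826

Trend T_6 = (69.3 + 111.1 + 194.6 + 96.0 + 112.4 + 44.8 + 185.4) / 7 = 813.6/7 = 116.22857
Ratio to trend: 96.0 / 116.22857 = 0.826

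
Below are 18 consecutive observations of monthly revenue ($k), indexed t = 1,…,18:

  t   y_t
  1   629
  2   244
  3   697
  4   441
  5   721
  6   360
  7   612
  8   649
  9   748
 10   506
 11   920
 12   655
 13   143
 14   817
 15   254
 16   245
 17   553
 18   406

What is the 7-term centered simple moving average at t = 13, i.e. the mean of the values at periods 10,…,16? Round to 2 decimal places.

Sum of periods 10–16: 506 + 920 + 655 + 143 + 817 + 254 + 245 = 3540
Divide by 7: 3540 / 7 = 505.71

505.71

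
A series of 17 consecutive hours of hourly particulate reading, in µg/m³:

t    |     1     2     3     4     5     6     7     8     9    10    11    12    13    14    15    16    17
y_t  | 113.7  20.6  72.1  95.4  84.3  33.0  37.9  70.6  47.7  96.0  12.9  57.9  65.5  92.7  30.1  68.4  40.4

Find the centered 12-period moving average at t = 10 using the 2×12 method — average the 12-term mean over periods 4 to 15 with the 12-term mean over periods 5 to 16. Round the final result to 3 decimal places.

Sum over 4–15: 95.4 + 84.3 + 33.0 + 37.9 + 70.6 + 47.7 + 96.0 + 12.9 + 57.9 + 65.5 + 92.7 + 30.1 = 724.0
Sum over 5–16: 84.3 + 33.0 + 37.9 + 70.6 + 47.7 + 96.0 + 12.9 + 57.9 + 65.5 + 92.7 + 30.1 + 68.4 = 697.0
CMA at t=10 = (724.0 + 697.0) / (2·12) = 1421.0 / 24 = 59.208

59.208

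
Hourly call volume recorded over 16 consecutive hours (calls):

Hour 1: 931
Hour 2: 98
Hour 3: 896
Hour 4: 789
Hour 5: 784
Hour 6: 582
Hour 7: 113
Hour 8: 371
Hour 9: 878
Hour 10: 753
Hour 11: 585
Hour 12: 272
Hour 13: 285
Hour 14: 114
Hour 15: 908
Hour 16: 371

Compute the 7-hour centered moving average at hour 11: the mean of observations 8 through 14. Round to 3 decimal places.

465.429

Sum of periods 8–14: 371 + 878 + 753 + 585 + 272 + 285 + 114 = 3258
Divide by 7: 3258 / 7 = 465.429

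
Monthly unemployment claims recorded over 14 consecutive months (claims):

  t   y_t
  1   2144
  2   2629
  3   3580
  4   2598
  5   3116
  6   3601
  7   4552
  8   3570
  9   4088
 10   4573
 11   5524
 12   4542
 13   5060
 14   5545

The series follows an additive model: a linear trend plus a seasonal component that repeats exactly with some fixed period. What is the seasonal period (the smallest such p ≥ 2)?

First differences y_{t+1} − y_t: 485, 951, -982, 518, 485, 951, -982, 518, 485, 951, …
The difference pattern repeats every 4 terms and not for any smaller step, so p = 4.

4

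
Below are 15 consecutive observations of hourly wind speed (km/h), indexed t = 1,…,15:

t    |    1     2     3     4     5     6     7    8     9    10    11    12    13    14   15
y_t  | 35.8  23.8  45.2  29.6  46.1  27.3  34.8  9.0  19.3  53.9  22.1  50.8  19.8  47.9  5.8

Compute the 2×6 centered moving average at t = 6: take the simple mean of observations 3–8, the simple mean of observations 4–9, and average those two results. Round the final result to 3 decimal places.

29.842

Sum over 3–8: 45.2 + 29.6 + 46.1 + 27.3 + 34.8 + 9.0 = 192.0
Sum over 4–9: 29.6 + 46.1 + 27.3 + 34.8 + 9.0 + 19.3 = 166.1
CMA at t=6 = (192.0 + 166.1) / (2·6) = 358.1 / 12 = 29.842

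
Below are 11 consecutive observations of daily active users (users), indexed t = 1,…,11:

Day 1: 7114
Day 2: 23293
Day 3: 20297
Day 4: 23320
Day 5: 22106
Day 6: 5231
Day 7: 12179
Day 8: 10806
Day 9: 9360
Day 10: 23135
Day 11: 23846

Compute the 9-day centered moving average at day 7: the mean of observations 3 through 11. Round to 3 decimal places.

Sum of periods 3–11: 20297 + 23320 + 22106 + 5231 + 12179 + 10806 + 9360 + 23135 + 23846 = 150280
Divide by 9: 150280 / 9 = 16697.778

16697.778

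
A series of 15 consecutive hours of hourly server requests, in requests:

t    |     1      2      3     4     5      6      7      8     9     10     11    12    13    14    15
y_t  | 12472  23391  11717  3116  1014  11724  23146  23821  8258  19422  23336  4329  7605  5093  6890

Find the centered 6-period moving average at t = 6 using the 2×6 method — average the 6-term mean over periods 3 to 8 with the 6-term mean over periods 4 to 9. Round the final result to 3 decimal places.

12134.750

Sum over 3–8: 11717 + 3116 + 1014 + 11724 + 23146 + 23821 = 74538
Sum over 4–9: 3116 + 1014 + 11724 + 23146 + 23821 + 8258 = 71079
CMA at t=6 = (74538 + 71079) / (2·6) = 145617 / 12 = 12134.750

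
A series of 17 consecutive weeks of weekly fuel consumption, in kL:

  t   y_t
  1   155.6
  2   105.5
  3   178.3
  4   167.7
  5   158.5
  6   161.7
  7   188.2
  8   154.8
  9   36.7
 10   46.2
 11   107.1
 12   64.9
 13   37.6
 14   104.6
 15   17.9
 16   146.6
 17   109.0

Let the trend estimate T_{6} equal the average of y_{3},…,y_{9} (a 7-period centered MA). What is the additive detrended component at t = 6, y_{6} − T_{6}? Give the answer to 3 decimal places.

Trend T_6 = (178.3 + 167.7 + 158.5 + 161.7 + 188.2 + 154.8 + 36.7) / 7 = 1045.9/7 = 149.41429
Detrended value: 161.7 − 149.41429 = 12.286

12.286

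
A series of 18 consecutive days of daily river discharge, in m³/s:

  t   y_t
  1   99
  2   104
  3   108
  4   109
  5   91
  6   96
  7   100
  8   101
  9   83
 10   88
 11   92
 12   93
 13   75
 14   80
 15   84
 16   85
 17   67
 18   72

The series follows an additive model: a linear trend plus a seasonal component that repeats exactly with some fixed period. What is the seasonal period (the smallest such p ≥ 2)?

4

First differences y_{t+1} − y_t: 5, 4, 1, -18, 5, 4, 1, -18, 5, 4, …
The difference pattern repeats every 4 terms and not for any smaller step, so p = 4.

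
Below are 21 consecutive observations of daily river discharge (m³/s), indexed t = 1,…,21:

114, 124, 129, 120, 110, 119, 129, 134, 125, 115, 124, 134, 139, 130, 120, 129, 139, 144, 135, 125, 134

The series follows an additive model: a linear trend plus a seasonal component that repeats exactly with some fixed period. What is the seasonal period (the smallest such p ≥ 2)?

First differences y_{t+1} − y_t: 10, 5, -9, -10, 9, 10, 5, -9, -10, 9, 10, 5, …
The difference pattern repeats every 5 terms and not for any smaller step, so p = 5.

5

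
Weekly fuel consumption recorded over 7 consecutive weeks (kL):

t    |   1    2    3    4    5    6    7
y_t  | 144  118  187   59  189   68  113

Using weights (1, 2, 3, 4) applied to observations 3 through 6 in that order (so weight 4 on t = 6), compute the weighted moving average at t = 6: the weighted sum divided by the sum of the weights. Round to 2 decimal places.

Weighted sum: 1·187 + 2·59 + 3·189 + 4·68 = 187 + 118 + 567 + 272 = 1144
Weight total: 1 + 2 + 3 + 4 = 10
WMA = 1144 / 10 = 114.40

114.40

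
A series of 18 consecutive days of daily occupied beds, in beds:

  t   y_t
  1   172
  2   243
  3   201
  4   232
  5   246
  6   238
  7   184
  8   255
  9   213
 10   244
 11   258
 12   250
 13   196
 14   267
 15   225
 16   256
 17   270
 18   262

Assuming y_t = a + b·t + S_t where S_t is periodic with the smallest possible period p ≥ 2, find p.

First differences y_{t+1} − y_t: 71, -42, 31, 14, -8, -54, 71, -42, 31, 14, -8, -54, 71, -42, …
The difference pattern repeats every 6 terms and not for any smaller step, so p = 6.

6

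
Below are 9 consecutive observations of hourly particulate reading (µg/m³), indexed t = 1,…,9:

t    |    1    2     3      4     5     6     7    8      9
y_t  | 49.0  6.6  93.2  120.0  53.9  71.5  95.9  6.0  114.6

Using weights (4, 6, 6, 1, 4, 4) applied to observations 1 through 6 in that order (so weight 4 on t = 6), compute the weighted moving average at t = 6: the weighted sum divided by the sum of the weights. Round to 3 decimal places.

56.656

Weighted sum: 4·49.0 + 6·6.6 + 6·93.2 + 1·120.0 + 4·53.9 + 4·71.5 = 196.0 + 39.6 + 559.2 + 120.0 + 215.6 + 286.0 = 1416.4
Weight total: 4 + 6 + 6 + 1 + 4 + 4 = 25
WMA = 1416.4 / 25 = 56.656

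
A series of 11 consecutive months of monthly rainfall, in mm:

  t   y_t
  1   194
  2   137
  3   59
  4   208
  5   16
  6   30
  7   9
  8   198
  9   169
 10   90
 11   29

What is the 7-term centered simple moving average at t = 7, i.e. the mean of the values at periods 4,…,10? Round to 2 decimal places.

102.86

Sum of periods 4–10: 208 + 16 + 30 + 9 + 198 + 169 + 90 = 720
Divide by 7: 720 / 7 = 102.86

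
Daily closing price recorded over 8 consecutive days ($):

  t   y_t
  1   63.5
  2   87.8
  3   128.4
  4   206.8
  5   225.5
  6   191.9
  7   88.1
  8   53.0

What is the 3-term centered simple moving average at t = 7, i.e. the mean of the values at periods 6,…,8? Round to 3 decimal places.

111.000

Sum of periods 6–8: 191.9 + 88.1 + 53.0 = 333.0
Divide by 3: 333.0 / 3 = 111.000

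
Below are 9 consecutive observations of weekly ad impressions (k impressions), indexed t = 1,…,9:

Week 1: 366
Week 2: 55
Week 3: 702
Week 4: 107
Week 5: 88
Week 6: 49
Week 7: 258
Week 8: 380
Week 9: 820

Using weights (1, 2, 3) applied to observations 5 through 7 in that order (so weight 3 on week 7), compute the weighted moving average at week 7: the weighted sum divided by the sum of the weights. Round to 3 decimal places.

160.000

Weighted sum: 1·88 + 2·49 + 3·258 = 88 + 98 + 774 = 960
Weight total: 1 + 2 + 3 = 6
WMA = 960 / 6 = 160.000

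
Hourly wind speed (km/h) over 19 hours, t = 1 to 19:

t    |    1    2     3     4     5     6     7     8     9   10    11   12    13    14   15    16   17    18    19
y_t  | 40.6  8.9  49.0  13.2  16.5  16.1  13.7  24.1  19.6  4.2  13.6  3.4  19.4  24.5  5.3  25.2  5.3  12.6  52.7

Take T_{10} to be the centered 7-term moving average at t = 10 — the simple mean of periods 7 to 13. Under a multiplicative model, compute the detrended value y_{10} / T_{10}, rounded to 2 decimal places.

0.30

Trend T_10 = (13.7 + 24.1 + 19.6 + 4.2 + 13.6 + 3.4 + 19.4) / 7 = 98.0/7 = 14.0000
Ratio to trend: 4.2 / 14.0000 = 0.30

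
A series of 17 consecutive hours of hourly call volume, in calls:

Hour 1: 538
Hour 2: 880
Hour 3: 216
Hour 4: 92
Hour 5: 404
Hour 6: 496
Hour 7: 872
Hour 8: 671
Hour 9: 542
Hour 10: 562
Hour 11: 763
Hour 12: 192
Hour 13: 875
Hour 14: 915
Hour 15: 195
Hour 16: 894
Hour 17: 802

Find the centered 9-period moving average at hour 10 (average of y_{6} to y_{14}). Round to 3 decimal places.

Sum of periods 6–14: 496 + 872 + 671 + 542 + 562 + 763 + 192 + 875 + 915 = 5888
Divide by 9: 5888 / 9 = 654.222

654.222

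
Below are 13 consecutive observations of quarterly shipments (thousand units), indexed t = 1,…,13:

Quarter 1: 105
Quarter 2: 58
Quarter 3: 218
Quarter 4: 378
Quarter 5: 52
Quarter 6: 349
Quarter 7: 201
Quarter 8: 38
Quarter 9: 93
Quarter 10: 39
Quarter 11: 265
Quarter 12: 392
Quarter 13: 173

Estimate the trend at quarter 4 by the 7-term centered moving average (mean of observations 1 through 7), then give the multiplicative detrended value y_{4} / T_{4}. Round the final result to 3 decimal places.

1.944

Trend T_4 = (105 + 58 + 218 + 378 + 52 + 349 + 201) / 7 = 1361/7 = 194.42857
Ratio to trend: 378 / 194.42857 = 1.944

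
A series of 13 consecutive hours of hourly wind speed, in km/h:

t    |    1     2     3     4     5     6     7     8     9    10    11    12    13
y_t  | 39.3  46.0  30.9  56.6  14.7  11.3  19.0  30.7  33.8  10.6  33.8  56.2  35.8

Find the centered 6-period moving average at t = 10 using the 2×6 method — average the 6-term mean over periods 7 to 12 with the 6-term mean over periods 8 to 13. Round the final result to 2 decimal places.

Sum over 7–12: 19.0 + 30.7 + 33.8 + 10.6 + 33.8 + 56.2 = 184.1
Sum over 8–13: 30.7 + 33.8 + 10.6 + 33.8 + 56.2 + 35.8 = 200.9
CMA at t=10 = (184.1 + 200.9) / (2·6) = 385.0 / 12 = 32.08

32.08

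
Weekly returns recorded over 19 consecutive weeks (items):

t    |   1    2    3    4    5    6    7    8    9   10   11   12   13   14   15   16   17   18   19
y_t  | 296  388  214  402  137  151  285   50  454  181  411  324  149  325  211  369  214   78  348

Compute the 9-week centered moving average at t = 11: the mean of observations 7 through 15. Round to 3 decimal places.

265.556

Sum of periods 7–15: 285 + 50 + 454 + 181 + 411 + 324 + 149 + 325 + 211 = 2390
Divide by 9: 2390 / 9 = 265.556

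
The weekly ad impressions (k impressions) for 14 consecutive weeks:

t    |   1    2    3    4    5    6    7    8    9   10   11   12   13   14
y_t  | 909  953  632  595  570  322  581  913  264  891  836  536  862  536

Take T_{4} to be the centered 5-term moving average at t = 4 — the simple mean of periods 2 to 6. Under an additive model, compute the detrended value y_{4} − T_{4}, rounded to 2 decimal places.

-19.40

Trend T_4 = (953 + 632 + 595 + 570 + 322) / 5 = 3072/5 = 614.4000
Detrended value: 595 − 614.4000 = -19.40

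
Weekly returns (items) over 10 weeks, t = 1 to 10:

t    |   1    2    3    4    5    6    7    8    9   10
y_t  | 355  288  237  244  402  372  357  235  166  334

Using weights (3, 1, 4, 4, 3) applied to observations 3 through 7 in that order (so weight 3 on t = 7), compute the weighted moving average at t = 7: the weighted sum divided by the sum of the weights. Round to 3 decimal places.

Weighted sum: 3·237 + 1·244 + 4·402 + 4·372 + 3·357 = 711 + 244 + 1608 + 1488 + 1071 = 5122
Weight total: 3 + 1 + 4 + 4 + 3 = 15
WMA = 5122 / 15 = 341.467

341.467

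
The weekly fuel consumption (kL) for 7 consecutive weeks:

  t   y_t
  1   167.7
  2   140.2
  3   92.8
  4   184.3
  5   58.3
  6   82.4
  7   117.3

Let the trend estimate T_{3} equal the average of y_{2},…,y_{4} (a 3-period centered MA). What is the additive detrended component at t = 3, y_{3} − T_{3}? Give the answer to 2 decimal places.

Trend T_3 = (140.2 + 92.8 + 184.3) / 3 = 417.3/3 = 139.1000
Detrended value: 92.8 − 139.1000 = -46.30

-46.30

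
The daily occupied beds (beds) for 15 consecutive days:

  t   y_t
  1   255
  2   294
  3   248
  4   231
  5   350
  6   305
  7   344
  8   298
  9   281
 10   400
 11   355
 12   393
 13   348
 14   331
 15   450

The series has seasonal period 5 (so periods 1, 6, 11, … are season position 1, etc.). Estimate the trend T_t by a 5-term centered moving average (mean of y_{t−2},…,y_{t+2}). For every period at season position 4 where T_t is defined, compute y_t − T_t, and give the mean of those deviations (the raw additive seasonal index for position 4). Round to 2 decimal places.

-54.60

Season position 4 occurs at t = 4, 9 (where T_t is defined).
t=4: T_4 = 285.6000; y_4 − T_4 = 231 − 285.6000 = -54.6000
t=9: T_9 = 335.6000; y_9 − T_9 = 281 − 335.6000 = -54.6000
Mean deviation: (-54.6000 + -54.6000) / 2 = -54.60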